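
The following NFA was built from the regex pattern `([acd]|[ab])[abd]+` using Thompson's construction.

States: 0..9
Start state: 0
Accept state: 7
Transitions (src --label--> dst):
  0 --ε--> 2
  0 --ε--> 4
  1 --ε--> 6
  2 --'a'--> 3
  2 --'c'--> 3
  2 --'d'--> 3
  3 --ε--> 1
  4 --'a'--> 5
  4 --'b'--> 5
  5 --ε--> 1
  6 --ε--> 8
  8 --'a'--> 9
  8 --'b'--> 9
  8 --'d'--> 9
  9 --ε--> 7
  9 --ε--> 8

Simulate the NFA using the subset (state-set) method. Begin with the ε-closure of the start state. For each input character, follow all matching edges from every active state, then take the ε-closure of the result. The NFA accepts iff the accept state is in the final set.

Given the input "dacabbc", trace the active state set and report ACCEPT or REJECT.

Answer: REJECT

Trace:
start: ε-closure({0}) = {0,2,4}
'd' @ 1: {1,3,6,8}
'a' @ 2: {7,8,9}  ✓accept
'c' @ 3: {}  — state set empty
rest 'abbc' ignored (set empty)
after full input: {}  (accept=7 not in)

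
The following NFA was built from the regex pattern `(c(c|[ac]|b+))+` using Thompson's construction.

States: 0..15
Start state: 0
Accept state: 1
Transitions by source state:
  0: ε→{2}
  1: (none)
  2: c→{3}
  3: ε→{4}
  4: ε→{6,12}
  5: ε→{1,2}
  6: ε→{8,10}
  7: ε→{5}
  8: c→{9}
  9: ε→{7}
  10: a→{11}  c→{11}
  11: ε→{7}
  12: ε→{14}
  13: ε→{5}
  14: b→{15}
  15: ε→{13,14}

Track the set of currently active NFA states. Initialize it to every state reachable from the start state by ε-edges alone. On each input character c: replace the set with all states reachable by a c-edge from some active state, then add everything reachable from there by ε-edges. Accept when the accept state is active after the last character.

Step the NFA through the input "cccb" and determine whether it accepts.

Answer: ACCEPT

Steps:
start: ε-closure({0}) = {0,2}
'c' @ 1: {3,4,6,8,10,12,14}
'c' @ 2: {1,2,5,7,9,11}  ✓accept
'c' @ 3: {3,4,6,8,10,12,14}
'b' @ 4: {1,2,5,13,14,15}  ✓accept
end set {1,2,5,13,14,15} — state 1 in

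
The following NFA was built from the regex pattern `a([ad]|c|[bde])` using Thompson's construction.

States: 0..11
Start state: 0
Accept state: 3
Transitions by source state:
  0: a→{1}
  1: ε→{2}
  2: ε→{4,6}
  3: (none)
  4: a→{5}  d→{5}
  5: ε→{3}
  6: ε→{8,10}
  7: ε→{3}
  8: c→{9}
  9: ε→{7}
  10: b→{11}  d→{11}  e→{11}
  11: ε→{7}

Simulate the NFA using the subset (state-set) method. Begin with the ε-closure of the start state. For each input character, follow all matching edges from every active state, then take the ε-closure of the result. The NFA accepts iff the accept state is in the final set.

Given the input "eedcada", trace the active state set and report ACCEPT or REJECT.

Answer: REJECT

Derivation:
start: ε-closure({0}) = {0}
'e' @ 1: {}  — state set empty
rest 'edcada' ignored (set empty)
end set {} — state 3 not in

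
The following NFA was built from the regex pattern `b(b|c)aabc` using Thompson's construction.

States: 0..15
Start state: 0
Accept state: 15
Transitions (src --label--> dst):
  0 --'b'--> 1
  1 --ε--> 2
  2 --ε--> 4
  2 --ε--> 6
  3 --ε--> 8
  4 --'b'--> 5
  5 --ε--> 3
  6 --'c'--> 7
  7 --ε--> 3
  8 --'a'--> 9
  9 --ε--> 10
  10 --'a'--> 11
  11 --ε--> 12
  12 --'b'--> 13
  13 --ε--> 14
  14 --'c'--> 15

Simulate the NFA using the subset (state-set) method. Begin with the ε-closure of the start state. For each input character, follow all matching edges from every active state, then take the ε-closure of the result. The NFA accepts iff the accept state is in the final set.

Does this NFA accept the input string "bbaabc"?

S₀ = ε-closure({0}) = {0}
'b' @ 1: {1,2,4,6}
'b' @ 2: {3,5,8}
'a' @ 3: {9,10}
'a' @ 4: {11,12}
'b' @ 5: {13,14}
'c' @ 6: {15}  ✓accept
after full input: {15}  (accept=15 in)

Answer: ACCEPT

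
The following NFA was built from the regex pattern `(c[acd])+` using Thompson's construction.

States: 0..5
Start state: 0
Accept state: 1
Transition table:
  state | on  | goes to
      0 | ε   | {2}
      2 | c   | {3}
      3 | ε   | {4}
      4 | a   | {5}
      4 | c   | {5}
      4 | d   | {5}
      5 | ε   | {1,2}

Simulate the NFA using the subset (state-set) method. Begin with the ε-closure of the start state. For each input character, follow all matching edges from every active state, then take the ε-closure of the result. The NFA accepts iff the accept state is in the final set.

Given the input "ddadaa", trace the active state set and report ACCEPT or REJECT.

Answer: REJECT

Steps:
S₀ = ε-closure({0}) = {0,2}
'd' @ 1: {}  — state set empty
rest 'dadaa' ignored (set empty)
final: {}; accept 1 not in set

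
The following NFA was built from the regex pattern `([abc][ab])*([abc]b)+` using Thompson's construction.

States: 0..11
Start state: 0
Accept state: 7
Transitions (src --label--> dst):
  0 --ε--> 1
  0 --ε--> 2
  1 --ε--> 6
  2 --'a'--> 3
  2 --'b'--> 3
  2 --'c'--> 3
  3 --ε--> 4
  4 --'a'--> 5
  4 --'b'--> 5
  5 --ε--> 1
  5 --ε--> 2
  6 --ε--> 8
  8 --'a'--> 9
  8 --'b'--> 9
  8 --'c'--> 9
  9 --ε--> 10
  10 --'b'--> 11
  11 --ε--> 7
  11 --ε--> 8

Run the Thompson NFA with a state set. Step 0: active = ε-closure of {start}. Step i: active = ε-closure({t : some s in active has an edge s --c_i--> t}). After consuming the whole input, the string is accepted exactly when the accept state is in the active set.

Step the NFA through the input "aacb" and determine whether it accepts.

initial (ε-close {0}): {0,1,2,6,8}
'a' @ 1: {3,4,9,10}
'a' @ 2: {1,2,5,6,8}
'c' @ 3: {3,4,9,10}
'b' @ 4: {1,2,5,6,7,8,11}  [accepting]
final: {1,2,5,6,7,8,11}; accept 7 in set

Answer: ACCEPT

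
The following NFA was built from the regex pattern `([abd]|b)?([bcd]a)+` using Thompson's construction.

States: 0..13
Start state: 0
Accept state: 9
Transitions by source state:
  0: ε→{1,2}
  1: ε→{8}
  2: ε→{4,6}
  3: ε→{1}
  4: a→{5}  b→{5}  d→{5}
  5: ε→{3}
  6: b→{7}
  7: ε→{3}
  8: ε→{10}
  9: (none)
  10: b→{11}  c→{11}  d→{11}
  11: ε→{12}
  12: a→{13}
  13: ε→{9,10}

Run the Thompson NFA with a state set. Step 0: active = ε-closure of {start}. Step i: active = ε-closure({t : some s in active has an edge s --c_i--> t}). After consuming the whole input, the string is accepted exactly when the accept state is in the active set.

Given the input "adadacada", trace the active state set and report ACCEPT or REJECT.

Answer: ACCEPT

Trace:
initial (ε-close {0}): {0,1,2,4,6,8,10}
'a' @ 1: {1,3,5,8,10}
'd' @ 2: {11,12}
'a' @ 3: {9,10,13}  ✓accept
'd' @ 4: {11,12}
'a' @ 5: {9,10,13}  ✓accept
'c' @ 6: {11,12}
'a' @ 7: {9,10,13}  ✓accept
'd' @ 8: {11,12}
'a' @ 9: {9,10,13}  ✓accept
end set {9,10,13} — state 9 in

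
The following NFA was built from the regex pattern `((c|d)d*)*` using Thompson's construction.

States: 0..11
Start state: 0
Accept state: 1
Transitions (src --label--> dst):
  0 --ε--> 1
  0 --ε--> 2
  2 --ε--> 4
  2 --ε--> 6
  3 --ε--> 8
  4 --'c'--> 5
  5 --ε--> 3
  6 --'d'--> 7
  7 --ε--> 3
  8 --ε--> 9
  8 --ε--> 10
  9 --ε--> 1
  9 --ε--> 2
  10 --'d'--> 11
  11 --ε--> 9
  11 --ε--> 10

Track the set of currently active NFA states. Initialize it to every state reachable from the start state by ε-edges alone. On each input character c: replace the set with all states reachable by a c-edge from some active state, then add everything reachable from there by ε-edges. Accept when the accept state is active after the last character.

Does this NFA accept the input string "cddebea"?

Answer: REJECT

Steps:
S₀ = ε-closure({0}) = {0,1,2,4,6}
'c' @ 1: {1,2,3,4,5,6,8,9,10}  (accept∈set)
'd' @ 2: {1,2,3,4,6,7,8,9,10,11}  (accept∈set)
'd' @ 3: {1,2,3,4,6,7,8,9,10,11}  (accept∈set)
'e' @ 4: {}  — state set empty
rest 'bea' ignored (set empty)
end set {} — state 1 not in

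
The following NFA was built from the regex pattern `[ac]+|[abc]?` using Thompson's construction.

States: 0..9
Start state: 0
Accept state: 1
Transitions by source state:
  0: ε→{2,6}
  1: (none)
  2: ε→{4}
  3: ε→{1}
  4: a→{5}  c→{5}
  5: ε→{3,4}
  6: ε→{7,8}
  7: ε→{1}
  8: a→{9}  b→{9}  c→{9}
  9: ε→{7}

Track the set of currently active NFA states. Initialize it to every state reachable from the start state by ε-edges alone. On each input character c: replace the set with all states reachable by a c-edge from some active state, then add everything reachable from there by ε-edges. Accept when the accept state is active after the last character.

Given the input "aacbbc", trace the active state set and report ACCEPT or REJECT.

Answer: REJECT

Derivation:
start: ε-closure({0}) = {0,1,2,4,6,7,8}
'a' @ 1: {1,3,4,5,7,9}  (accept∈set)
'a' @ 2: {1,3,4,5}  (accept∈set)
'c' @ 3: {1,3,4,5}  (accept∈set)
'b' @ 4: {}  — no active states
rest 'bc' ignored (set empty)
final: {}; accept 1 not in set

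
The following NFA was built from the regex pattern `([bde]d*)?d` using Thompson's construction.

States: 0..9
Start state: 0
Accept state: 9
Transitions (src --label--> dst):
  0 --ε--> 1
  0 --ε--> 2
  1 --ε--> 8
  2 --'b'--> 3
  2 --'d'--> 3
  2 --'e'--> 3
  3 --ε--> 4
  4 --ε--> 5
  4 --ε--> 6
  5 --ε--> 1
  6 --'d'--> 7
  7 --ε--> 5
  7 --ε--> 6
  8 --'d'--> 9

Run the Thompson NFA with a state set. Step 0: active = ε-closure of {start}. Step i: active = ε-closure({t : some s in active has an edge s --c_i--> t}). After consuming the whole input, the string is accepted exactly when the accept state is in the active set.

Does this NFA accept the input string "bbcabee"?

Answer: REJECT

Trace:
S₀ = ε-closure({0}) = {0,1,2,8}
'b' @ 1: {1,3,4,5,6,8}
'b' @ 2: {}  — no active states
rest 'cabee' ignored (set empty)
end set {} — state 9 not in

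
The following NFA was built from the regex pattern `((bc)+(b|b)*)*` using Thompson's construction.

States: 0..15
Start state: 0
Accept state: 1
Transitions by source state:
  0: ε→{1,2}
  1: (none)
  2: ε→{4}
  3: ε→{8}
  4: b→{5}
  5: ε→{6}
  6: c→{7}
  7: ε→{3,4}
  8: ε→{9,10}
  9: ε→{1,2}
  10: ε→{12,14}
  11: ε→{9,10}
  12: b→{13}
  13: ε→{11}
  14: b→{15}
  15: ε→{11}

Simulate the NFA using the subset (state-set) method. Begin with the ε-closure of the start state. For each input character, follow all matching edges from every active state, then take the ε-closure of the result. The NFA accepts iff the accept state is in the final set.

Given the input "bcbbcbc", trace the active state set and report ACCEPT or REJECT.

Answer: ACCEPT

Steps:
initial (ε-close {0}): {0,1,2,4}
'b' @ 1: {5,6}
'c' @ 2: {1,2,3,4,7,8,9,10,12,14}  [accepting]
'b' @ 3: {1,2,4,5,6,9,10,11,12,13,14,15}  [accepting]
'b' @ 4: {1,2,4,5,6,9,10,11,12,13,14,15}  [accepting]
'c' @ 5: {1,2,3,4,7,8,9,10,12,14}  [accepting]
'b' @ 6: {1,2,4,5,6,9,10,11,12,13,14,15}  [accepting]
'c' @ 7: {1,2,3,4,7,8,9,10,12,14}  [accepting]
after full input: {1,2,3,4,7,8,9,10,12,14}  (accept=1 in)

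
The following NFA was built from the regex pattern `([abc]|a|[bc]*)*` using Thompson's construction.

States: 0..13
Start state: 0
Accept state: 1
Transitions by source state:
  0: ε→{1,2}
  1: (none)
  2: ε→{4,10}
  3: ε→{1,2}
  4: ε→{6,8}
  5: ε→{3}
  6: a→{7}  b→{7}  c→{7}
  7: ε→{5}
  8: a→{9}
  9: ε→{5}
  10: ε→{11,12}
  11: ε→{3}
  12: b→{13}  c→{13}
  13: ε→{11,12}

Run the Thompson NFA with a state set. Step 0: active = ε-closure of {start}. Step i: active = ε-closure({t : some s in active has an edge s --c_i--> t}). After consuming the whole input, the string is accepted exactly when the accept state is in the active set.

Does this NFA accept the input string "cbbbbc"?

Answer: ACCEPT

Trace:
initial (ε-close {0}): {0,1,2,3,4,6,8,10,11,12}
'c' @ 1: {1,2,3,4,5,6,7,8,10,11,12,13}  [accepting]
'b' @ 2: {1,2,3,4,5,6,7,8,10,11,12,13}  [accepting]
'b' @ 3: {1,2,3,4,5,6,7,8,10,11,12,13}  [accepting]
'b' @ 4: {1,2,3,4,5,6,7,8,10,11,12,13}  [accepting]
'b' @ 5: {1,2,3,4,5,6,7,8,10,11,12,13}  [accepting]
'c' @ 6: {1,2,3,4,5,6,7,8,10,11,12,13}  [accepting]
after full input: {1,2,3,4,5,6,7,8,10,11,12,13}  (accept=1 in)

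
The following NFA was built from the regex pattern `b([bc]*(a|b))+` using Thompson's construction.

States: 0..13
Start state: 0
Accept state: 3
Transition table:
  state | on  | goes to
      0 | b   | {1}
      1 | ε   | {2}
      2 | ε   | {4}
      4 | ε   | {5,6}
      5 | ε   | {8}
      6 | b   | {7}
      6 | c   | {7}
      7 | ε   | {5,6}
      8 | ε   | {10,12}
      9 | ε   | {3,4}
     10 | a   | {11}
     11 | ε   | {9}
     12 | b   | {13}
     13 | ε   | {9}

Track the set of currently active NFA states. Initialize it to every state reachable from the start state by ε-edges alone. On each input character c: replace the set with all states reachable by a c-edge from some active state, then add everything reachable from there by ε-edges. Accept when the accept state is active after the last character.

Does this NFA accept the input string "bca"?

Answer: ACCEPT

Derivation:
initial (ε-close {0}): {0}
'b' @ 1: {1,2,4,5,6,8,10,12}
'c' @ 2: {5,6,7,8,10,12}
'a' @ 3: {3,4,5,6,8,9,10,11,12}  ✓accept
final: {3,4,5,6,8,9,10,11,12}; accept 3 in set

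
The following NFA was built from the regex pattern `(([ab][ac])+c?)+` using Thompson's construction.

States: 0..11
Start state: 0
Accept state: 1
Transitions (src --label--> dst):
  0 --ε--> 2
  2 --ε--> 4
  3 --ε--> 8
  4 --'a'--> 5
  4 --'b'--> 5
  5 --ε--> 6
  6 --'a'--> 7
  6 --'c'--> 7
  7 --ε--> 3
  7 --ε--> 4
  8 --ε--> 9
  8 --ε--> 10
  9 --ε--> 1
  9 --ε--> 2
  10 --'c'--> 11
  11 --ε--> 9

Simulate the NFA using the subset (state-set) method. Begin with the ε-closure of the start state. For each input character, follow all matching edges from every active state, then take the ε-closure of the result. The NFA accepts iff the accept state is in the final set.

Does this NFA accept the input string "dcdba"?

Answer: REJECT

Derivation:
initial (ε-close {0}): {0,2,4}
'd' @ 1: {}  — state set empty
rest 'cdba' ignored (set empty)
end set {} — state 1 not in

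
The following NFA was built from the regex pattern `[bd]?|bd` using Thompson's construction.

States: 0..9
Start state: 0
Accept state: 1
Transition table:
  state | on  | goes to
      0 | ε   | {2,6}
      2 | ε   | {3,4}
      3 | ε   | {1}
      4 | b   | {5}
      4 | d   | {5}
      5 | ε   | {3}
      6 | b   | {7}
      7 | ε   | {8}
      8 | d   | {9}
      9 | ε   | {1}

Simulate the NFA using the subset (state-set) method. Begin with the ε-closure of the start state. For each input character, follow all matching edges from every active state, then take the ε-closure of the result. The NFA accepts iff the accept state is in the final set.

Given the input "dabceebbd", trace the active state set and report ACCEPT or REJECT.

Answer: REJECT

Steps:
start: ε-closure({0}) = {0,1,2,3,4,6}
'd' @ 1: {1,3,5}  [accepting]
'a' @ 2: {}  — dead — no transitions
rest 'bceebbd' ignored (set empty)
end set {} — state 1 not in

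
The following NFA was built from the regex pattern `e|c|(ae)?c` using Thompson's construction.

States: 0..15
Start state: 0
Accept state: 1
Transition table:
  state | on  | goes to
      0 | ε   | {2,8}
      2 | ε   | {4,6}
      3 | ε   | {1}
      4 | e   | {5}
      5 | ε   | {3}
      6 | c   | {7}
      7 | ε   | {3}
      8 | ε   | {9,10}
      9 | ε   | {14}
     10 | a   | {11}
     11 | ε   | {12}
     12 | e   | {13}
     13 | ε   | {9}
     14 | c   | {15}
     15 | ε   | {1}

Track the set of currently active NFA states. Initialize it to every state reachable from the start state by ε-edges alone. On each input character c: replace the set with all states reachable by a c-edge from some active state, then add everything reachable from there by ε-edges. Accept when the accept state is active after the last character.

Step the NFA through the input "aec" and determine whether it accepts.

S₀ = ε-closure({0}) = {0,2,4,6,8,9,10,14}
'a' @ 1: {11,12}
'e' @ 2: {9,13,14}
'c' @ 3: {1,15}  [accepting]
final: {1,15}; accept 1 in set

Answer: ACCEPT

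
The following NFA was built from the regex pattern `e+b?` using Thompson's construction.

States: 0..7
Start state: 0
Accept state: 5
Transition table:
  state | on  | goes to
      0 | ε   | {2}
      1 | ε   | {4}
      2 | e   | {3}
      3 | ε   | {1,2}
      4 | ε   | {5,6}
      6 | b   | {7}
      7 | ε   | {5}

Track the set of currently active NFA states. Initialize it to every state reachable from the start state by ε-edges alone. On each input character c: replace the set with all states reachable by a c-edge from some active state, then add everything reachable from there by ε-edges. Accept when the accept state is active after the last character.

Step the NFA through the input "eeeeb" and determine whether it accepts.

Answer: ACCEPT

Derivation:
start: ε-closure({0}) = {0,2}
'e' @ 1: {1,2,3,4,5,6}  ✓accept
'e' @ 2: {1,2,3,4,5,6}  ✓accept
'e' @ 3: {1,2,3,4,5,6}  ✓accept
'e' @ 4: {1,2,3,4,5,6}  ✓accept
'b' @ 5: {5,7}  ✓accept
final: {5,7}; accept 5 in set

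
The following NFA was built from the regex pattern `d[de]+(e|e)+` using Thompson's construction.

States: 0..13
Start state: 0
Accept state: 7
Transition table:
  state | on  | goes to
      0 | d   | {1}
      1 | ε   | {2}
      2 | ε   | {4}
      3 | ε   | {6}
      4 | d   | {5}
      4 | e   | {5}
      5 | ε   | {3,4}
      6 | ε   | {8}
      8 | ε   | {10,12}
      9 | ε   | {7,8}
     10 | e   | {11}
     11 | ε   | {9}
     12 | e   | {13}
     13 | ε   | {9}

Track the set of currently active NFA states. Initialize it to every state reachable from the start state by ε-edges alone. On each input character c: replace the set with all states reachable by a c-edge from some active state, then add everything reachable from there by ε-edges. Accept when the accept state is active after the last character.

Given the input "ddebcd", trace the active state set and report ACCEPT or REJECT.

Answer: REJECT

Steps:
start: ε-closure({0}) = {0}
'd' @ 1: {1,2,4}
'd' @ 2: {3,4,5,6,8,10,12}
'e' @ 3: {3,4,5,6,7,8,9,10,11,12,13}  ✓accept
'b' @ 4: {}  — no active states
rest 'cd' ignored (set empty)
after full input: {}  (accept=7 not in)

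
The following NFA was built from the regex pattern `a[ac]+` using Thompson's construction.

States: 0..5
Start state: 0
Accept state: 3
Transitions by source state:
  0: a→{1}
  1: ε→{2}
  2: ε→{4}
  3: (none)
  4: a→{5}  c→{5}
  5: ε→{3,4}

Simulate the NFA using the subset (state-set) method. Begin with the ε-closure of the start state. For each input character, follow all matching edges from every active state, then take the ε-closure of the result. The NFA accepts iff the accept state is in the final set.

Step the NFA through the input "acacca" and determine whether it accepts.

Answer: ACCEPT

Trace:
initial (ε-close {0}): {0}
'a' @ 1: {1,2,4}
'c' @ 2: {3,4,5}  [accepting]
'a' @ 3: {3,4,5}  [accepting]
'c' @ 4: {3,4,5}  [accepting]
'c' @ 5: {3,4,5}  [accepting]
'a' @ 6: {3,4,5}  [accepting]
final: {3,4,5}; accept 3 in set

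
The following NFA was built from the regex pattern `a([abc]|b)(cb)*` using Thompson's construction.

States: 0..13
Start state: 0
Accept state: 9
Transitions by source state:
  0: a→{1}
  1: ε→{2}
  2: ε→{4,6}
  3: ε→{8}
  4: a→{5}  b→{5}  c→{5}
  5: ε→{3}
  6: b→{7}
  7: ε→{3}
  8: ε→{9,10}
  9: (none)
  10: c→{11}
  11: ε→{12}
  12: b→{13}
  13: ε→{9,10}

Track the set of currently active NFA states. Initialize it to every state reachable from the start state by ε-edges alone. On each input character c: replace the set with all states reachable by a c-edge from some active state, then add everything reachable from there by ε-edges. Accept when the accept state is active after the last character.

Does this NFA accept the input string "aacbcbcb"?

Answer: ACCEPT

Trace:
S₀ = ε-closure({0}) = {0}
'a' @ 1: {1,2,4,6}
'a' @ 2: {3,5,8,9,10}  (accept∈set)
'c' @ 3: {11,12}
'b' @ 4: {9,10,13}  (accept∈set)
'c' @ 5: {11,12}
'b' @ 6: {9,10,13}  (accept∈set)
'c' @ 7: {11,12}
'b' @ 8: {9,10,13}  (accept∈set)
final: {9,10,13}; accept 9 in set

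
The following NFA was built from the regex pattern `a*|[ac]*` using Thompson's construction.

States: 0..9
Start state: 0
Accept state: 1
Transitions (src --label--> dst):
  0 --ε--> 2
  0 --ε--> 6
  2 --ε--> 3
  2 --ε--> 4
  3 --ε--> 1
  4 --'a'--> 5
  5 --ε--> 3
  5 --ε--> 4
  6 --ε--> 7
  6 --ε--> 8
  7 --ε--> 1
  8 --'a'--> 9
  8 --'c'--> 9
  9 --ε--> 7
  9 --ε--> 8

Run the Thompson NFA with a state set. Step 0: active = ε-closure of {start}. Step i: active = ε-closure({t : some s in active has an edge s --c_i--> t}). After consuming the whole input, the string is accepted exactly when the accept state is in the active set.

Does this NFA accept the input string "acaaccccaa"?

initial (ε-close {0}): {0,1,2,3,4,6,7,8}
'a' @ 1: {1,3,4,5,7,8,9}  [accepting]
'c' @ 2: {1,7,8,9}  [accepting]
'a' @ 3: {1,7,8,9}  [accepting]
'a' @ 4: {1,7,8,9}  [accepting]
'c' @ 5: {1,7,8,9}  [accepting]
'c' @ 6: {1,7,8,9}  [accepting]
'c' @ 7: {1,7,8,9}  [accepting]
'c' @ 8: {1,7,8,9}  [accepting]
'a' @ 9: {1,7,8,9}  [accepting]
'a' @ 10: {1,7,8,9}  [accepting]
end set {1,7,8,9} — state 1 in

Answer: ACCEPT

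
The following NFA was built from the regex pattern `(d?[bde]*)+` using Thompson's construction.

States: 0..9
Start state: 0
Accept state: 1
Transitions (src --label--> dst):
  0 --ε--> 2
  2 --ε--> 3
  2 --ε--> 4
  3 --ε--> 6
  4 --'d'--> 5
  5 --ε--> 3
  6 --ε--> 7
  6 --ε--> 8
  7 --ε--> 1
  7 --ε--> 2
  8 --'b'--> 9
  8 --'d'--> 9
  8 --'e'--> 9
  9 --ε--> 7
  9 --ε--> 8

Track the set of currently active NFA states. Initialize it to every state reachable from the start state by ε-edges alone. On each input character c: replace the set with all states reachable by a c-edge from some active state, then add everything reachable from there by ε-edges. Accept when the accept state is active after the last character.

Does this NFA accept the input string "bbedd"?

start: ε-closure({0}) = {0,1,2,3,4,6,7,8}
'b' @ 1: {1,2,3,4,6,7,8,9}  (accept∈set)
'b' @ 2: {1,2,3,4,6,7,8,9}  (accept∈set)
'e' @ 3: {1,2,3,4,6,7,8,9}  (accept∈set)
'd' @ 4: {1,2,3,4,5,6,7,8,9}  (accept∈set)
'd' @ 5: {1,2,3,4,5,6,7,8,9}  (accept∈set)
after full input: {1,2,3,4,5,6,7,8,9}  (accept=1 in)

Answer: ACCEPT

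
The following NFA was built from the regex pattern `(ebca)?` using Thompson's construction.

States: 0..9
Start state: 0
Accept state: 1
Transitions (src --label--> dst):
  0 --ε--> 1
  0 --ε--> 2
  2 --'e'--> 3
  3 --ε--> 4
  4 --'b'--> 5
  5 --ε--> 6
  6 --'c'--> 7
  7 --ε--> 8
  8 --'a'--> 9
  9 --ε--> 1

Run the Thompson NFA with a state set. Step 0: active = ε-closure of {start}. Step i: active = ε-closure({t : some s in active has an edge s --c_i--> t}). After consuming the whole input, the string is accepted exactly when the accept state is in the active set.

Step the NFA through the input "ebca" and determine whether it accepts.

Answer: ACCEPT

Trace:
S₀ = ε-closure({0}) = {0,1,2}
'e' @ 1: {3,4}
'b' @ 2: {5,6}
'c' @ 3: {7,8}
'a' @ 4: {1,9}  [accepting]
after full input: {1,9}  (accept=1 in)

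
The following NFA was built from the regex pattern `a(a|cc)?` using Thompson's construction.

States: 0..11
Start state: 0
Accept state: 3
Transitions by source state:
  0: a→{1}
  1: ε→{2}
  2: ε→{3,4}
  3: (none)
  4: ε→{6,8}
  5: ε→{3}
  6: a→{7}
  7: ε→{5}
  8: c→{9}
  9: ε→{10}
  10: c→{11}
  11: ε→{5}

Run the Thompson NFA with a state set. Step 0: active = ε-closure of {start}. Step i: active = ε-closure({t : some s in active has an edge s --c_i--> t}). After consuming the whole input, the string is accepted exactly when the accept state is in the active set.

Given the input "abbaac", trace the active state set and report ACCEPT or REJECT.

start: ε-closure({0}) = {0}
'a' @ 1: {1,2,3,4,6,8}  (accept∈set)
'b' @ 2: {}  — state set empty
rest 'baac' ignored (set empty)
end set {} — state 3 not in

Answer: REJECT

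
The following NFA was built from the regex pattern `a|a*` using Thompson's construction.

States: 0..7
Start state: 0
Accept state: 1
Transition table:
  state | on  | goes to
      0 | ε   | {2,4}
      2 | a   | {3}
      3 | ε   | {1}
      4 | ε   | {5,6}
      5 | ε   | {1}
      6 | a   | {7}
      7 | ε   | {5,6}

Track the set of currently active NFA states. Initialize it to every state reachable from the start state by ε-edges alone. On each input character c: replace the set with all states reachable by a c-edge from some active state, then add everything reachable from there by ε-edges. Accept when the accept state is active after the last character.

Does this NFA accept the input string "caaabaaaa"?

Answer: REJECT

Trace:
initial (ε-close {0}): {0,1,2,4,5,6}
'c' @ 1: {}  — dead — no transitions
rest 'aaabaaaa' ignored (set empty)
final: {}; accept 1 not in set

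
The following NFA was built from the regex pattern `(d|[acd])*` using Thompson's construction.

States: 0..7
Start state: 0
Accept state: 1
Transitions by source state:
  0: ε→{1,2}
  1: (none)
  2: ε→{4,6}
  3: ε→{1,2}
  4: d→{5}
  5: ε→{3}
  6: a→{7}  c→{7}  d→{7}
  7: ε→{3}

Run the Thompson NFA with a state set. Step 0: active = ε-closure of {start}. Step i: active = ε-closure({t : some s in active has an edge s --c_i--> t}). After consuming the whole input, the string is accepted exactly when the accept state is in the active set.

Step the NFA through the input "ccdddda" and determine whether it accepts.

initial (ε-close {0}): {0,1,2,4,6}
'c' @ 1: {1,2,3,4,6,7}  ✓accept
'c' @ 2: {1,2,3,4,6,7}  ✓accept
'd' @ 3: {1,2,3,4,5,6,7}  ✓accept
'd' @ 4: {1,2,3,4,5,6,7}  ✓accept
'd' @ 5: {1,2,3,4,5,6,7}  ✓accept
'd' @ 6: {1,2,3,4,5,6,7}  ✓accept
'a' @ 7: {1,2,3,4,6,7}  ✓accept
end set {1,2,3,4,6,7} — state 1 in

Answer: ACCEPT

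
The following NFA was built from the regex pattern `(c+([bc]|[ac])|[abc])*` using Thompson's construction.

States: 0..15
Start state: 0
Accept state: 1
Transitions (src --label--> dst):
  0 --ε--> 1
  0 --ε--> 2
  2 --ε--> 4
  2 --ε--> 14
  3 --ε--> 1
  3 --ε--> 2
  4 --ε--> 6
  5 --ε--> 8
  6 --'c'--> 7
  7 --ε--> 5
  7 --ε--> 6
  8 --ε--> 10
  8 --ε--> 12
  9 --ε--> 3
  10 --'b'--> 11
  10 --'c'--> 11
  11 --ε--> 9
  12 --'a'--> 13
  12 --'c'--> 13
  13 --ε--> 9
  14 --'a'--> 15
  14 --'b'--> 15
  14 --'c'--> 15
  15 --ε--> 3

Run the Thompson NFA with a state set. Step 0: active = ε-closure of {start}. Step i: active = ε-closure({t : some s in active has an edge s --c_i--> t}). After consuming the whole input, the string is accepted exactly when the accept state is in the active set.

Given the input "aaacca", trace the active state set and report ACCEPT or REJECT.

Answer: ACCEPT

Trace:
start: ε-closure({0}) = {0,1,2,4,6,14}
'a' @ 1: {1,2,3,4,6,14,15}  [accepting]
'a' @ 2: {1,2,3,4,6,14,15}  [accepting]
'a' @ 3: {1,2,3,4,6,14,15}  [accepting]
'c' @ 4: {1,2,3,4,5,6,7,8,10,12,14,15}  [accepting]
'c' @ 5: {1,2,3,4,5,6,7,8,9,10,11,12,13,14,15}  [accepting]
'a' @ 6: {1,2,3,4,6,9,13,14,15}  [accepting]
after full input: {1,2,3,4,6,9,13,14,15}  (accept=1 in)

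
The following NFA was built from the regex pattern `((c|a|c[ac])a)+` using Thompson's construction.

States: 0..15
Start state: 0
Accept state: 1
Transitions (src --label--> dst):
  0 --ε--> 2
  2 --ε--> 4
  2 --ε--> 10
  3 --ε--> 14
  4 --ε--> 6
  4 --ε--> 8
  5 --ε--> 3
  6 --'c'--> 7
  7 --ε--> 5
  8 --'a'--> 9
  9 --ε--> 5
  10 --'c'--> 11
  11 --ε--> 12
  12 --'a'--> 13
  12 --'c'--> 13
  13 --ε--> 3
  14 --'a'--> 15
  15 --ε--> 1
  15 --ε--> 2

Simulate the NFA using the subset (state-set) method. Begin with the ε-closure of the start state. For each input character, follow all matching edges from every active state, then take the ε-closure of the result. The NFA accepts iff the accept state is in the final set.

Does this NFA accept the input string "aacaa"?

start: ε-closure({0}) = {0,2,4,6,8,10}
'a' @ 1: {3,5,9,14}
'a' @ 2: {1,2,4,6,8,10,15}  ✓accept
'c' @ 3: {3,5,7,11,12,14}
'a' @ 4: {1,2,3,4,6,8,10,13,14,15}  ✓accept
'a' @ 5: {1,2,3,4,5,6,8,9,10,14,15}  ✓accept
after full input: {1,2,3,4,5,6,8,9,10,14,15}  (accept=1 in)

Answer: ACCEPT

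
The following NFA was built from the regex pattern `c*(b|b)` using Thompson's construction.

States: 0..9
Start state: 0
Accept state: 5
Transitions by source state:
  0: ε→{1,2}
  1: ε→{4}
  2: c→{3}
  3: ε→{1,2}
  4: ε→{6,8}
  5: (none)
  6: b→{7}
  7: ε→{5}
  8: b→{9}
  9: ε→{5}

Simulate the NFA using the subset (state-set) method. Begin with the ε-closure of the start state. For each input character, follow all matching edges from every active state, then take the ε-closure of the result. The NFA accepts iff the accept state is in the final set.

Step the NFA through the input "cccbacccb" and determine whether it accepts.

start: ε-closure({0}) = {0,1,2,4,6,8}
'c' @ 1: {1,2,3,4,6,8}
'c' @ 2: {1,2,3,4,6,8}
'c' @ 3: {1,2,3,4,6,8}
'b' @ 4: {5,7,9}  (accept∈set)
'a' @ 5: {}  — state set empty
rest 'cccb' ignored (set empty)
final: {}; accept 5 not in set

Answer: REJECT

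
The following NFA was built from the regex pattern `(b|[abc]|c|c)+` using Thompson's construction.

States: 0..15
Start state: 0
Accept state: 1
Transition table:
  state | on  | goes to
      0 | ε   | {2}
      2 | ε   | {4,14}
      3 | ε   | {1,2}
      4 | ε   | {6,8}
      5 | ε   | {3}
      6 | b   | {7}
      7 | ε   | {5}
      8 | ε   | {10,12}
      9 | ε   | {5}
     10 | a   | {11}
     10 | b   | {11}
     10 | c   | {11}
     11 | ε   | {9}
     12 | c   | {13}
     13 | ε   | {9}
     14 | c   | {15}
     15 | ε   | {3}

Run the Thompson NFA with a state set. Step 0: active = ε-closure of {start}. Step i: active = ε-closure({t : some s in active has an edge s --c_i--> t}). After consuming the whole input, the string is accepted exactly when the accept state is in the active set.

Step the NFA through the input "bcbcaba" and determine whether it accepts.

Answer: ACCEPT

Trace:
start: ε-closure({0}) = {0,2,4,6,8,10,12,14}
'b' @ 1: {1,2,3,4,5,6,7,8,9,10,11,12,14}  (accept∈set)
'c' @ 2: {1,2,3,4,5,6,8,9,10,11,12,13,14,15}  (accept∈set)
'b' @ 3: {1,2,3,4,5,6,7,8,9,10,11,12,14}  (accept∈set)
'c' @ 4: {1,2,3,4,5,6,8,9,10,11,12,13,14,15}  (accept∈set)
'a' @ 5: {1,2,3,4,5,6,8,9,10,11,12,14}  (accept∈set)
'b' @ 6: {1,2,3,4,5,6,7,8,9,10,11,12,14}  (accept∈set)
'a' @ 7: {1,2,3,4,5,6,8,9,10,11,12,14}  (accept∈set)
final: {1,2,3,4,5,6,8,9,10,11,12,14}; accept 1 in set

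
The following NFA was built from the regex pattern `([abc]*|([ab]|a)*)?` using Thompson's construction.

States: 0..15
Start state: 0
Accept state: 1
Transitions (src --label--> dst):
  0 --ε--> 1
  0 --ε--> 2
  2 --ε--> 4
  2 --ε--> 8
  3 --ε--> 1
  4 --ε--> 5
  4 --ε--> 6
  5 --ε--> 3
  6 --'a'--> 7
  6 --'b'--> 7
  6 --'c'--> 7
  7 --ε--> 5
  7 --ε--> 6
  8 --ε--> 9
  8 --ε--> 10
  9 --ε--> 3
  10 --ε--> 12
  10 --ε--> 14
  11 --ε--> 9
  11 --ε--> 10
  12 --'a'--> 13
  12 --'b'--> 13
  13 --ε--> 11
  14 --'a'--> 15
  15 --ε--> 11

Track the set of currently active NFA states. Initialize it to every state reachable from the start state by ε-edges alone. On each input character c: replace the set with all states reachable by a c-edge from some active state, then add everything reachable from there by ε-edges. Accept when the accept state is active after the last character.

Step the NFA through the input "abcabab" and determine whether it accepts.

Answer: ACCEPT

Trace:
S₀ = ε-closure({0}) = {0,1,2,3,4,5,6,8,9,10,12,14}
'a' @ 1: {1,3,5,6,7,9,10,11,12,13,14,15}  (accept∈set)
'b' @ 2: {1,3,5,6,7,9,10,11,12,13,14}  (accept∈set)
'c' @ 3: {1,3,5,6,7}  (accept∈set)
'a' @ 4: {1,3,5,6,7}  (accept∈set)
'b' @ 5: {1,3,5,6,7}  (accept∈set)
'a' @ 6: {1,3,5,6,7}  (accept∈set)
'b' @ 7: {1,3,5,6,7}  (accept∈set)
after full input: {1,3,5,6,7}  (accept=1 in)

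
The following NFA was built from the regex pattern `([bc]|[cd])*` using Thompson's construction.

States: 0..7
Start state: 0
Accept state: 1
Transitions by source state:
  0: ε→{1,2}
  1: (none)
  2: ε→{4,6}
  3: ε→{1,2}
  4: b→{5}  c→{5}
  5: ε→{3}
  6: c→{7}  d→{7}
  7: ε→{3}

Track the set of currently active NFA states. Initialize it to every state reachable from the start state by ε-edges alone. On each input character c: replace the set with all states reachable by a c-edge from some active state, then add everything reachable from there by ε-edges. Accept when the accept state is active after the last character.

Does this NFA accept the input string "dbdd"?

Answer: ACCEPT

Trace:
S₀ = ε-closure({0}) = {0,1,2,4,6}
'd' @ 1: {1,2,3,4,6,7}  (accept∈set)
'b' @ 2: {1,2,3,4,5,6}  (accept∈set)
'd' @ 3: {1,2,3,4,6,7}  (accept∈set)
'd' @ 4: {1,2,3,4,6,7}  (accept∈set)
after full input: {1,2,3,4,6,7}  (accept=1 in)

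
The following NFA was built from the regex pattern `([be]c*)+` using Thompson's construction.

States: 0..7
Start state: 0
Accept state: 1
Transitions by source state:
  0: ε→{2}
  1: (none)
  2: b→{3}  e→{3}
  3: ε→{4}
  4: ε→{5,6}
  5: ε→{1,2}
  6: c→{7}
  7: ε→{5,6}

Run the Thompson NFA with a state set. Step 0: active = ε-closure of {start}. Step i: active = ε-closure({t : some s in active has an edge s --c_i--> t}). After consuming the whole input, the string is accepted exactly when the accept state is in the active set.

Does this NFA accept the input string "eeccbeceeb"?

initial (ε-close {0}): {0,2}
'e' @ 1: {1,2,3,4,5,6}  ✓accept
'e' @ 2: {1,2,3,4,5,6}  ✓accept
'c' @ 3: {1,2,5,6,7}  ✓accept
'c' @ 4: {1,2,5,6,7}  ✓accept
'b' @ 5: {1,2,3,4,5,6}  ✓accept
'e' @ 6: {1,2,3,4,5,6}  ✓accept
'c' @ 7: {1,2,5,6,7}  ✓accept
'e' @ 8: {1,2,3,4,5,6}  ✓accept
'e' @ 9: {1,2,3,4,5,6}  ✓accept
'b' @ 10: {1,2,3,4,5,6}  ✓accept
final: {1,2,3,4,5,6}; accept 1 in set

Answer: ACCEPT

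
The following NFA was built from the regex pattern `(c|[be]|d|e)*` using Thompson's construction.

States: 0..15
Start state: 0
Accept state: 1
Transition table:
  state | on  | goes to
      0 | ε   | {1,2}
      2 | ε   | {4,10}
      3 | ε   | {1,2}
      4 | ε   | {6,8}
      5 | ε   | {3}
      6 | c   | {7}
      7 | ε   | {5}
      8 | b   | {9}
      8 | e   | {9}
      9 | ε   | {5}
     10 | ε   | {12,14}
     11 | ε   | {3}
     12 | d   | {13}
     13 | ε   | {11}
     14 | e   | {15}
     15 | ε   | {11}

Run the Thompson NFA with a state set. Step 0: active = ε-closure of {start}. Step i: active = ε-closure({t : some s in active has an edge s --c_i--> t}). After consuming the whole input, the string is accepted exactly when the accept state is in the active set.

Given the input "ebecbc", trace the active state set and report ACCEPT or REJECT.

initial (ε-close {0}): {0,1,2,4,6,8,10,12,14}
'e' @ 1: {1,2,3,4,5,6,8,9,10,11,12,14,15}  (accept∈set)
'b' @ 2: {1,2,3,4,5,6,8,9,10,12,14}  (accept∈set)
'e' @ 3: {1,2,3,4,5,6,8,9,10,11,12,14,15}  (accept∈set)
'c' @ 4: {1,2,3,4,5,6,7,8,10,12,14}  (accept∈set)
'b' @ 5: {1,2,3,4,5,6,8,9,10,12,14}  (accept∈set)
'c' @ 6: {1,2,3,4,5,6,7,8,10,12,14}  (accept∈set)
end set {1,2,3,4,5,6,7,8,10,12,14} — state 1 in

Answer: ACCEPT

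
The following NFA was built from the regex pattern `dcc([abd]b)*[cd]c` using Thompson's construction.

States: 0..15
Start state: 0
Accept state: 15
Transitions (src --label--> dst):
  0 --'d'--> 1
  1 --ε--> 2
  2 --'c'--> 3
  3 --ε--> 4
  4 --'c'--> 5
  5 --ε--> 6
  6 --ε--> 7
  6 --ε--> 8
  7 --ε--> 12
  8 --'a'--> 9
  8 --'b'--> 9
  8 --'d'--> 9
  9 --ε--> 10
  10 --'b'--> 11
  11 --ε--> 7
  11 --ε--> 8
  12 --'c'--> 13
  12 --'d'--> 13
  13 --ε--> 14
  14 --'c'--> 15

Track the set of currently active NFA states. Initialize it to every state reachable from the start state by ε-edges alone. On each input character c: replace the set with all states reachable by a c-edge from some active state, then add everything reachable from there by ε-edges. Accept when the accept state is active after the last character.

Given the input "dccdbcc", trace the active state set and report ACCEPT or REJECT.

initial (ε-close {0}): {0}
'd' @ 1: {1,2}
'c' @ 2: {3,4}
'c' @ 3: {5,6,7,8,12}
'd' @ 4: {9,10,13,14}
'b' @ 5: {7,8,11,12}
'c' @ 6: {13,14}
'c' @ 7: {15}  (accept∈set)
after full input: {15}  (accept=15 in)

Answer: ACCEPT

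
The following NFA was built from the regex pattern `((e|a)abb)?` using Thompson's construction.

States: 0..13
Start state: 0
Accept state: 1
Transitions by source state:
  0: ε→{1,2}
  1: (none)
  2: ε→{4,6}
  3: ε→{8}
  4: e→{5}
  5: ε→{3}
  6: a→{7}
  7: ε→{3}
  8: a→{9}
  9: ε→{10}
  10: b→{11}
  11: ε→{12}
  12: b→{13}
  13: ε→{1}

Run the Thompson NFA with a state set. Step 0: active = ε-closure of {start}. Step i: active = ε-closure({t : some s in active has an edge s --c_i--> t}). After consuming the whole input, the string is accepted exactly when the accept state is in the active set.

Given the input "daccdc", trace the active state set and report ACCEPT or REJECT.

Answer: REJECT

Steps:
initial (ε-close {0}): {0,1,2,4,6}
'd' @ 1: {}  — state set empty
rest 'accdc' ignored (set empty)
final: {}; accept 1 not in set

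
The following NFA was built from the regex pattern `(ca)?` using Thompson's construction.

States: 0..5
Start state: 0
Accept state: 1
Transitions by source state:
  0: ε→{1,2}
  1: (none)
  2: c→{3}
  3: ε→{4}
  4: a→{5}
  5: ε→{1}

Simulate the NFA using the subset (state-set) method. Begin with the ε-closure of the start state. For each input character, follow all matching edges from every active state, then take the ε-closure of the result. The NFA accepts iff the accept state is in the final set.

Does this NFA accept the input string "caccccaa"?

Answer: REJECT

Steps:
start: ε-closure({0}) = {0,1,2}
'c' @ 1: {3,4}
'a' @ 2: {1,5}  [accepting]
'c' @ 3: {}  — state set empty
rest 'cccaa' ignored (set empty)
final: {}; accept 1 not in set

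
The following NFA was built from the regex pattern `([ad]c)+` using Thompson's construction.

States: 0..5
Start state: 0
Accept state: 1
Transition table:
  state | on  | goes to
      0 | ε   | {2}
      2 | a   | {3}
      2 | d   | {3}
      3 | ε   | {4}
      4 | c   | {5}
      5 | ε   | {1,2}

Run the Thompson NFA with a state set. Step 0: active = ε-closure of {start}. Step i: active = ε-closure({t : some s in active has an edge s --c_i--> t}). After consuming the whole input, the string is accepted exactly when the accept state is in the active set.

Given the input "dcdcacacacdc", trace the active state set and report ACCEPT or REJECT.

start: ε-closure({0}) = {0,2}
'd' @ 1: {3,4}
'c' @ 2: {1,2,5}  (accept∈set)
'd' @ 3: {3,4}
'c' @ 4: {1,2,5}  (accept∈set)
'a' @ 5: {3,4}
'c' @ 6: {1,2,5}  (accept∈set)
'a' @ 7: {3,4}
'c' @ 8: {1,2,5}  (accept∈set)
'a' @ 9: {3,4}
'c' @ 10: {1,2,5}  (accept∈set)
'd' @ 11: {3,4}
'c' @ 12: {1,2,5}  (accept∈set)
final: {1,2,5}; accept 1 in set

Answer: ACCEPT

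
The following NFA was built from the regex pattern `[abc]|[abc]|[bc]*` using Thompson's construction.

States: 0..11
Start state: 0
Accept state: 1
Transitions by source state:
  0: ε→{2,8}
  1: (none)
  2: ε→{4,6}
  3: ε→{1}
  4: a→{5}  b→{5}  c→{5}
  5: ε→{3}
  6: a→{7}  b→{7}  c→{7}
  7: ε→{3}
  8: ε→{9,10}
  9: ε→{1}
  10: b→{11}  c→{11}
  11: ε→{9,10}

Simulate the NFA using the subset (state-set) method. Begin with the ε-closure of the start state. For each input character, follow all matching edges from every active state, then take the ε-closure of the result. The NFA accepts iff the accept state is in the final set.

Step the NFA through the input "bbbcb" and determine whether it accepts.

initial (ε-close {0}): {0,1,2,4,6,8,9,10}
'b' @ 1: {1,3,5,7,9,10,11}  (accept∈set)
'b' @ 2: {1,9,10,11}  (accept∈set)
'b' @ 3: {1,9,10,11}  (accept∈set)
'c' @ 4: {1,9,10,11}  (accept∈set)
'b' @ 5: {1,9,10,11}  (accept∈set)
end set {1,9,10,11} — state 1 in

Answer: ACCEPT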